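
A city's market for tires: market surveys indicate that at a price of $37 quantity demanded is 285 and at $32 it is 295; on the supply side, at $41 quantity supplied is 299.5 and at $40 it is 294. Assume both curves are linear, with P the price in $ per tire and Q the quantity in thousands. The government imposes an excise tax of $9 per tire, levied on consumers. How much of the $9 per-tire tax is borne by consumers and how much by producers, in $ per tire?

Demand slope: (295 − 285)/(32 − 37) = -2, so Qd = 359 − 2P.
Supply slope: (294 − 299.5)/(40 − 41) = 5.5, so Qs = 5.5P + 74.
Without the tax, 359 − 2P = 5.5P + 74 gives 7.5P = 285, so P* = $38 and Q* = 283.
With the tax collected from consumers, demand (in seller-price terms) shifts: Qd = 359 − 2(P + 9).
New equilibrium: consumers pay $44.6, producers receive $35.6, Q = 269.8. (Wedge: Pb − Ps = 9.)
Burden on consumers: $6.6; on producers: $2.4. (They sum to $9.)
The less price-elastic side of the market bears the larger share of a per-unit tax.

Consumers bear $6.6 per tire; producers bear $2.4 per tire.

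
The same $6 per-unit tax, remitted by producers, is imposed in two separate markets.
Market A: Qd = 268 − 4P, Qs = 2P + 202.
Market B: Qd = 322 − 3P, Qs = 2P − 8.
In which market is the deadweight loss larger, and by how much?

Market A, by $2.4.

Market A: pre-tax P* = $11, Q* = 224; post-tax Q = 216; deadweight loss = $24.
Market B: pre-tax P* = $66, Q* = 124; post-tax Q = 116.8; deadweight loss = $21.6.
Difference: $24 vs $21.6 → market A is larger by $2.4.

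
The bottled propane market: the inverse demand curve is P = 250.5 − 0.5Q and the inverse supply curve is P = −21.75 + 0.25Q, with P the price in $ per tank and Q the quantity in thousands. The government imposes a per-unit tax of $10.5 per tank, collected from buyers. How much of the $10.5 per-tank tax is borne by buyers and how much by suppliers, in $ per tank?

Inverting to Q(P) form: Qd = 501 − 2P; Qs = 4P + 87.
Without the tax, 501 − 2P = 4P + 87 gives 6P = 414, so P* = $69 and Q* = 363.
With the tax collected from buyers, demand (in seller-price terms) shifts: Qd = 501 − 2(P + 10.5).
New equilibrium: buyers pay $76, suppliers receive $65.5, Q = 349. (Wedge: Pb − Ps = 10.5.)
Burden on buyers: $7; on suppliers: $3.5. (They sum to $10.5.)
The less price-elastic side of the market bears the larger share of a per-unit tax.

Buyers bear $7 per tank; suppliers bear $3.5 per tank.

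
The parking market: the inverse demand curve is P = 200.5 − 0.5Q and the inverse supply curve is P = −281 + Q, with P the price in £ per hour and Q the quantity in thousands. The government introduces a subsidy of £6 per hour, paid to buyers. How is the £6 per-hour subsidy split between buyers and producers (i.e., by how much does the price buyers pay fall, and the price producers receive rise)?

Buyers gain £2 per hour; producers gain £4 per hour.

Inverting to Q(P) form: Qd = 401 − 2P; Qs = P + 281.
Without the subsidy, 401 − 2P = P + 281 gives 3P = 120, so P* = £40 and Q* = 321.
With a per-unit subsidy paid to buyers, each effectively pays P − 6, so demand becomes Qd = 401 − 2(P − 6).
Solving gives Q = 325 with buyers paying £38 and producers receiving £44 (the £6 wedge).
Gain to buyers: £2; to producers: £4. (They sum to £6.)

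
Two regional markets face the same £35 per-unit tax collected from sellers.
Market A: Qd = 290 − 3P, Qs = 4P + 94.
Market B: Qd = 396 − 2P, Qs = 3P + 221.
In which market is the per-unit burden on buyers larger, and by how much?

Market A: pre-tax P* = £28, Q* = 206; post-tax Q = 146; per-unit burden on buyers = £20.
Market B: pre-tax P* = £35, Q* = 326; post-tax Q = 284; per-unit burden on buyers = £21.
Difference: £20 vs £21 → market B is larger by £1.

Market B, by £1.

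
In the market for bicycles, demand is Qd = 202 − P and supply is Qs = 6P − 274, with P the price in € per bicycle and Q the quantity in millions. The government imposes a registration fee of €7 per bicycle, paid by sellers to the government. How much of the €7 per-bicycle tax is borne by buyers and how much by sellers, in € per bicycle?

Before the tax: set 202 − P = 6P − 274 → P* = €68, Q* = 134.
With the tax collected from sellers, supply shifts: Qs = 6(P − 7) − 274.
Solving gives Q = 128 with buyers paying €74 and sellers receiving €67 (the €7 wedge).
Burden on buyers: €6; on sellers: €1. (They sum to €7.)

Buyers bear €6 per bicycle; sellers bear €1 per bicycle.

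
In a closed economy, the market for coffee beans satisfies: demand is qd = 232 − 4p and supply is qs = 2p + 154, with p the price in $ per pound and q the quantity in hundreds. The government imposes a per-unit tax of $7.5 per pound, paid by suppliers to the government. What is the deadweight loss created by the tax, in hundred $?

Before the tax: set 232 − 4p = 2p + 154 → p* = $13, q* = 180.
With the tax collected from suppliers, supply shifts: qs = 2(p − 7.5) + 154.
New equilibrium: buyers pay $15.5, suppliers receive $8, q = 170. (Wedge: pb − ps = 7.5.)
Quantity falls by |ΔQ| = |180 − 170| = 10.
DWL = ½ · t · |ΔQ| = ½ · 7.5 · 10 = $37.5.

Deadweight loss = $37.5 hundred.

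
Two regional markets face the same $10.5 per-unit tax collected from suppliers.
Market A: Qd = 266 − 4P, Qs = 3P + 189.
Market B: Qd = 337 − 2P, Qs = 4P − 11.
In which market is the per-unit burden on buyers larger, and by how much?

Market B, by $2.5.

Market A: pre-tax P* = $11, Q* = 222; post-tax Q = 204; per-unit burden on buyers = $4.5.
Market B: pre-tax P* = $58, Q* = 221; post-tax Q = 207; per-unit burden on buyers = $7.
Difference: $4.5 vs $7 → market B is larger by $2.5.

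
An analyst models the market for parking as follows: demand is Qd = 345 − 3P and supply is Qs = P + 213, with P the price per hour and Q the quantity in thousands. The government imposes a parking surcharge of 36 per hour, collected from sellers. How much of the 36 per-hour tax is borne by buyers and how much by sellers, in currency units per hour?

Buyers bear 9 per hour; sellers bear 27 per hour.

Without the tax, 345 − 3P = P + 213 gives 4P = 132, so P* = 33 and Q* = 246.
With the tax collected from sellers, supply shifts: Qs = (P − 36) + 213.
Solving gives Q = 219 with buyers paying 42 and sellers receiving 6 (the 36 wedge).
Burden on buyers: 9; on sellers: 27. (They sum to 36.)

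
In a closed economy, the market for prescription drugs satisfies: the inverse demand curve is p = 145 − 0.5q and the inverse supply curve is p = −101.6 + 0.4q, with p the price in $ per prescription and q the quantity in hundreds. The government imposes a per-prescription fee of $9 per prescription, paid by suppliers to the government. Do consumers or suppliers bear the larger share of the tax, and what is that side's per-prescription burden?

Rewrite in direct form: qd = 290 − 2p and qs = 2.5p + 254.
Without the tax, 290 − 2p = 2.5p + 254 gives 4.5p = 36, so p* = $8 and q* = 274.
With the tax collected from suppliers, supply shifts: qs = 2.5(p − 9) + 254.
New equilibrium: consumers pay $13, suppliers receive $4, q = 264. (Wedge: pb − ps = 9.)
Per-prescription burden: consumers $5, suppliers $4.
Consumers take the larger share because demand is less price-elastic here (demand slope 2 vs supply slope 2.5).
The less price-elastic side of the market bears the larger share of a per-unit tax.

Consumers bear the larger share: $5 per prescription.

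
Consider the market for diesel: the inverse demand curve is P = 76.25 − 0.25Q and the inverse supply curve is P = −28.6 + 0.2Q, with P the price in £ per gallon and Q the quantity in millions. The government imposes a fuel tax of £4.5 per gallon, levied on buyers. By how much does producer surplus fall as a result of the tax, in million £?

Producer surplus falls by £456 million.

Rewrite in direct form: Qd = 305 − 4P and Qs = 5P + 143.
Without the tax, 305 − 4P = 5P + 143 gives 9P = 162, so P* = £18 and Q* = 233.
With the tax collected from buyers, demand (in seller-price terms) shifts: Qd = 305 − 4(P + 4.5).
Solving gives Q = 223 with buyers paying £20.5 and producers receiving £16 (the £4.5 wedge).
ΔPS is the trapezoid between Q = 223 and Q = 233 of height £2: ½ · (233 + 223) · 2 = £456.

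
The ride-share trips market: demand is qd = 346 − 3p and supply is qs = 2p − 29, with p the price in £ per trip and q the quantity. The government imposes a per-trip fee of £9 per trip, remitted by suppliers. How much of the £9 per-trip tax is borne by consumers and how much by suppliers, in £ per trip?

Without the tax, 346 − 3p = 2p − 29 gives 5p = 375, so p* = £75 and q* = 121.
With the tax collected from suppliers, supply shifts: qs = 2(p − 9) − 29.
New equilibrium: consumers pay £78.6, suppliers receive £69.6, q = 110.2. (Wedge: pb − ps = 9.)
Burden on consumers: £3.6; on suppliers: £5.4. (They sum to £9.)
The less price-elastic side of the market bears the larger share of a per-unit tax.

Consumers bear £3.6 per trip; suppliers bear £5.4 per trip.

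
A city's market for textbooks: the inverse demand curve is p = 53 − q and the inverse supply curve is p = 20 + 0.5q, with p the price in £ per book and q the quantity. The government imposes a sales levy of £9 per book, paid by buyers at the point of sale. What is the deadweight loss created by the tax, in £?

Inverting to q(p) form: qd = 53 − p; qs = 2p − 40.
Before the tax: set 53 − p = 2p − 40 → p* = £31, q* = 22.
With the tax collected from buyers, demand (in seller-price terms) shifts: qd = 53 − (p + 9).
New equilibrium: buyers pay £37, suppliers receive £28, q = 16. (Wedge: pb − ps = 9.)
Quantity falls by |ΔQ| = |22 − 16| = 6.
DWL = ½ · t · |ΔQ| = ½ · 9 · 6 = £27.

Deadweight loss = £27.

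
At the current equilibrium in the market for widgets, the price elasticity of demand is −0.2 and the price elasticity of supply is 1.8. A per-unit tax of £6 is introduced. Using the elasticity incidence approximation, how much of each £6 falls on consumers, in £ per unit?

Consumers bear ≈ £5.4 per unit.

Incidence ratio: consumers' share ≈ εs / (εs + |εd|) = 1.8 / (1.8 + 0.2) = 0.9.
So consumers bear ≈ 0.9 × £6 = £5.4; producers bear £0.6.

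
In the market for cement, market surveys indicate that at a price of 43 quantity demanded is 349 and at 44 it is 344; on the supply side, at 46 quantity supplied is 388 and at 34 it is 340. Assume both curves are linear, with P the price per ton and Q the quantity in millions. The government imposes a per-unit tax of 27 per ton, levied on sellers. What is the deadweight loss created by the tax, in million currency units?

Deadweight loss = 810 million.

Demand slope: (344 − 349)/(44 − 43) = -5, so Qd = 564 − 5P.
Supply slope: (340 − 388)/(34 − 46) = 4, so Qs = 4P + 204.
Before the tax: set 564 − 5P = 4P + 204 → P* = 40, Q* = 364.
With the tax collected from sellers, supply shifts: Qs = 4(P − 27) + 204.
Solving gives Q = 304 with buyers paying 52 and sellers receiving 25 (the 27 wedge).
Quantity falls by |ΔQ| = |364 − 304| = 60.
DWL = ½ · t · |ΔQ| = ½ · 27 · 60 = 810.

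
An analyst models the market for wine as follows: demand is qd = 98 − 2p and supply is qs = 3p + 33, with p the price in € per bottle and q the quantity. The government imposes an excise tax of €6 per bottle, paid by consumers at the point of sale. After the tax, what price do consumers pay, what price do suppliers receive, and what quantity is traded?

Without the tax, 98 − 2p = 3p + 33 gives 5p = 65, so p* = €13 and q* = 72.
With the tax collected from consumers, demand (in seller-price terms) shifts: qd = 98 − 2(p + 6).
Solving gives q = 64.8 with consumers paying €16.6 and suppliers receiving €10.6 (the €6 wedge).
The less price-elastic side of the market bears the larger share of a per-unit tax.

Consumers pay €16.6; suppliers receive €10.6; quantity = 64.8.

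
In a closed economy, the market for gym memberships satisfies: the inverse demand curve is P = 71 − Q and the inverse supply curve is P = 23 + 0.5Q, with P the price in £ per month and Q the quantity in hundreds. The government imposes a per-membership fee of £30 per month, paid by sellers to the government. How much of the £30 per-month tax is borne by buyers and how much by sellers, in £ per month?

Rewrite in direct form: Qd = 71 − P and Qs = 2P − 46.
Before the tax: set 71 − P = 2P − 46 → P* = £39, Q* = 32.
With the tax collected from sellers, supply shifts: Qs = 2(P − 30) − 46.
New equilibrium: buyers pay £59, sellers receive £29, Q = 12. (Wedge: Pb − Ps = 30.)
Burden on buyers: £20; on sellers: £10. (They sum to £30.)

Buyers bear £20 per month; sellers bear £10 per month.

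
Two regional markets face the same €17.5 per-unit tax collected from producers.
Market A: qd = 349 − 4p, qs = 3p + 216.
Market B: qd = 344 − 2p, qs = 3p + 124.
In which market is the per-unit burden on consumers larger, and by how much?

Market A: pre-tax p* = €19, q* = 273; post-tax q = 243; per-unit burden on consumers = €7.5.
Market B: pre-tax p* = €44, q* = 256; post-tax q = 235; per-unit burden on consumers = €10.5.
Difference: €7.5 vs €10.5 → market B is larger by €3.

Market B, by €3.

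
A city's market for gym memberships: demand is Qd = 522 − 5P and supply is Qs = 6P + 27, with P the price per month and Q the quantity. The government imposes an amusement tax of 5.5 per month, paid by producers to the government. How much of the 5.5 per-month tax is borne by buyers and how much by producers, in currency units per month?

Buyers bear 3 per month; producers bear 2.5 per month.

Before the tax: set 522 − 5P = 6P + 27 → P* = 45, Q* = 297.
With the tax collected from producers, supply shifts: Qs = 6(P − 5.5) + 27.
New equilibrium: buyers pay 48, producers receive 42.5, Q = 282. (Wedge: Pb − Ps = 5.5.)
Burden on buyers: 3; on producers: 2.5. (They sum to 5.5.)
The less price-elastic side of the market bears the larger share of a per-unit tax.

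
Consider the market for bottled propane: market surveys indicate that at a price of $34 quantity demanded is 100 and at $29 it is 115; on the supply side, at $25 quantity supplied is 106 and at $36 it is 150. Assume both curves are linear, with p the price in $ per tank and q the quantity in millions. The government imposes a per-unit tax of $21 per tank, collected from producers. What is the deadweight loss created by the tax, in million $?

Demand slope: (115 − 100)/(29 − 34) = -3, so qd = 202 − 3p.
Supply slope: (150 − 106)/(36 − 25) = 4, so qs = 4p + 6.
Without the tax, 202 − 3p = 4p + 6 gives 7p = 196, so p* = $28 and q* = 118.
With the tax collected from producers, supply shifts: qs = 4(p − 21) + 6.
New equilibrium: consumers pay $40, producers receive $19, q = 82. (Wedge: pb − ps = 21.)
Quantity falls by |ΔQ| = |118 − 82| = 36.
DWL = ½ · t · |ΔQ| = ½ · 21 · 36 = $378.

Deadweight loss = $378 million.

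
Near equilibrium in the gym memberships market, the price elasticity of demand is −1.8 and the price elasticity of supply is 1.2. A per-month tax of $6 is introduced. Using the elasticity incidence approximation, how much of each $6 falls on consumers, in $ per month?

Incidence ratio: consumers' share ≈ εs / (εs + |εd|) = 1.2 / (1.2 + 1.8) = 0.4.
So consumers bear ≈ 0.4 × $6 = $2.4; producers bear $3.6.

Consumers bear ≈ $2.4 per month.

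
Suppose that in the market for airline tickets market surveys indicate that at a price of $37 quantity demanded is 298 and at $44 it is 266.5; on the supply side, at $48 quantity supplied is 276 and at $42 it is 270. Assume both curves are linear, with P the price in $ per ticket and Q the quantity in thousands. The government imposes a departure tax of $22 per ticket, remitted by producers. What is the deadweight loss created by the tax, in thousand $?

Deadweight loss = $198 thousand.

Demand slope: (266.5 − 298)/(44 − 37) = -4.5, so Qd = 464.5 − 4.5P.
Supply slope: (270 − 276)/(42 − 48) = 1, so Qs = P + 228.
Without the tax, 464.5 − 4.5P = P + 228 gives 5.5P = 236.5, so P* = $43 and Q* = 271.
With the tax collected from producers, supply shifts: Qs = (P − 22) + 228.
Solving gives Q = 253 with consumers paying $47 and producers receiving $25 (the $22 wedge).
Quantity falls by |ΔQ| = |271 − 253| = 18.
DWL = ½ · t · |ΔQ| = ½ · 22 · 18 = $198.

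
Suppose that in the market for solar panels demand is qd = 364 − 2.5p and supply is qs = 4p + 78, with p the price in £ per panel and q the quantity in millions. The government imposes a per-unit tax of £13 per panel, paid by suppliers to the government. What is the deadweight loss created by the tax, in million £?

Without the tax, 364 − 2.5p = 4p + 78 gives 6.5p = 286, so p* = £44 and q* = 254.
With the tax collected from suppliers, supply shifts: qs = 4(p − 13) + 78.
Solving gives q = 234 with consumers paying £52 and suppliers receiving £39 (the £13 wedge).
Quantity falls by |ΔQ| = |254 − 234| = 20.
DWL = ½ · t · |ΔQ| = ½ · 13 · 20 = £130.

Deadweight loss = £130 million.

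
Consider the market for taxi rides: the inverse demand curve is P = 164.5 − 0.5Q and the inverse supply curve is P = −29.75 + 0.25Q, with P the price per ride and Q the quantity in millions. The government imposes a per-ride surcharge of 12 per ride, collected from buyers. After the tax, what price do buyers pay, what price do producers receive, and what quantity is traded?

Buyers pay 43; producers receive 31; quantity = 243.

Rewrite in direct form: Qd = 329 − 2P and Qs = 4P + 119.
Without the tax, 329 − 2P = 4P + 119 gives 6P = 210, so P* = 35 and Q* = 259.
With the tax collected from buyers, demand (in seller-price terms) shifts: Qd = 329 − 2(P + 12).
New equilibrium: buyers pay 43, producers receive 31, Q = 243. (Wedge: Pb − Ps = 12.)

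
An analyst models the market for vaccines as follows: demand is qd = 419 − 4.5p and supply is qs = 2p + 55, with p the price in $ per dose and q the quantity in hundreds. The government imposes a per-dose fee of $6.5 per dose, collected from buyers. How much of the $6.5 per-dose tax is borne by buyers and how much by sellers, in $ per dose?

Without the tax, 419 − 4.5p = 2p + 55 gives 6.5p = 364, so p* = $56 and q* = 167.
With the tax collected from buyers, demand (in seller-price terms) shifts: qd = 419 − 4.5(p + 6.5).
New equilibrium: buyers pay $58, sellers receive $51.5, q = 158. (Wedge: pb − ps = 6.5.)
Burden on buyers: $2; on sellers: $4.5. (They sum to $6.5.)
The less price-elastic side of the market bears the larger share of a per-unit tax.

Buyers bear $2 per dose; sellers bear $4.5 per dose.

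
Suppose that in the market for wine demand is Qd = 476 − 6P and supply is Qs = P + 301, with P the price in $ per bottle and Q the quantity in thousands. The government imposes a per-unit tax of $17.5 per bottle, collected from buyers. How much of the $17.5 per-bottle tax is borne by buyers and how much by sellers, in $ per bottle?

Without the tax, 476 − 6P = P + 301 gives 7P = 175, so P* = $25 and Q* = 326.
With the tax collected from buyers, demand (in seller-price terms) shifts: Qd = 476 − 6(P + 17.5).
New equilibrium: buyers pay $27.5, sellers receive $10, Q = 311. (Wedge: Pb − Ps = 17.5.)
Burden on buyers: $2.5; on sellers: $15. (They sum to $17.5.)

Buyers bear $2.5 per bottle; sellers bear $15 per bottle.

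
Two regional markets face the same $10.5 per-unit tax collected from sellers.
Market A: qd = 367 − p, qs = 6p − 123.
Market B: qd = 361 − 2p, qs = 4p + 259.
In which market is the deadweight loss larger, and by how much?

Market A: pre-tax p* = $70, q* = 297; post-tax q = 288; deadweight loss = $47.25.
Market B: pre-tax p* = $17, q* = 327; post-tax q = 313; deadweight loss = $73.5.
Difference: $47.25 vs $73.5 → market B is larger by $26.25.

Market B, by $26.25.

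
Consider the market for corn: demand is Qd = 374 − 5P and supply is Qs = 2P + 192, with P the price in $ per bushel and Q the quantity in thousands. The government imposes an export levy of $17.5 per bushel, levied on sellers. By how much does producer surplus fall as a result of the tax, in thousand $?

Without the tax, 374 − 5P = 2P + 192 gives 7P = 182, so P* = $26 and Q* = 244.
With the tax collected from sellers, supply shifts: Qs = 2(P − 17.5) + 192.
New equilibrium: consumers pay $31, sellers receive $13.5, Q = 219. (Wedge: Pb − Ps = 17.5.)
ΔPS is the trapezoid between Q = 219 and Q = 244 of height $12.5: ½ · (244 + 219) · 12.5 = $2893.75.

Producer surplus falls by $2893.75 thousand.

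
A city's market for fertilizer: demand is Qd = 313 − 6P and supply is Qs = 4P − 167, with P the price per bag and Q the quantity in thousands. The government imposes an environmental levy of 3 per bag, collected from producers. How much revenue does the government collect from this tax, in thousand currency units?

Before the tax: set 313 − 6P = 4P − 167 → P* = 48, Q* = 25.
With the tax collected from producers, supply shifts: Qs = 4(P − 3) − 167.
New equilibrium: buyers pay 49.2, producers receive 46.2, Q = 17.8. (Wedge: Pb − Ps = 3.)
Revenue = t · Q = 3 · 17.8 = 53.4.

Tax revenue = 53.4 thousand.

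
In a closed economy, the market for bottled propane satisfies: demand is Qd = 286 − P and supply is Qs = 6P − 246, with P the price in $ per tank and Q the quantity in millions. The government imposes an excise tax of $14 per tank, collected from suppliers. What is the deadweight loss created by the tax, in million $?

Deadweight loss = $84 million.

Without the tax, 286 − P = 6P − 246 gives 7P = 532, so P* = $76 and Q* = 210.
With the tax collected from suppliers, supply shifts: Qs = 6(P − 14) − 246.
New equilibrium: buyers pay $88, suppliers receive $74, Q = 198. (Wedge: Pb − Ps = 14.)
Quantity falls by |ΔQ| = |210 − 198| = 12.
DWL = ½ · t · |ΔQ| = ½ · 14 · 12 = $84.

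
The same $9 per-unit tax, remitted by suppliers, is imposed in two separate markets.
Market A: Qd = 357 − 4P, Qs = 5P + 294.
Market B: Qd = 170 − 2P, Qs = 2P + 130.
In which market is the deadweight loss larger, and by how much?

Market A: pre-tax P* = $7, Q* = 329; post-tax Q = 309; deadweight loss = $90.
Market B: pre-tax P* = $10, Q* = 150; post-tax Q = 141; deadweight loss = $40.5.
Difference: $90 vs $40.5 → market A is larger by $49.5.

Market A, by $49.5.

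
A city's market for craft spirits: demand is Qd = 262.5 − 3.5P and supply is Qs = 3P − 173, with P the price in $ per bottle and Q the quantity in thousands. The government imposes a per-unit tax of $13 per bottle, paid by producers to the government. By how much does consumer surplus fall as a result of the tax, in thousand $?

Consumer surplus falls by $105 thousand.

Before the tax: set 262.5 − 3.5P = 3P − 173 → P* = $67, Q* = 28.
With the tax collected from producers, supply shifts: Qs = 3(P − 13) − 173.
Solving gives Q = 7 with buyers paying $73 and producers receiving $60 (the $13 wedge).
ΔCS is the trapezoid between Q = 7 and Q = 28 of height $6: ½ · (28 + 7) · 6 = $105.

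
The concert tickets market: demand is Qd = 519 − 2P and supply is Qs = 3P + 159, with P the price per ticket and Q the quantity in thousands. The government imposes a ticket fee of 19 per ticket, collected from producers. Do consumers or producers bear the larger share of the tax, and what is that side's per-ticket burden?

Consumers bear the larger share: 11.4 per ticket.

Without the tax, 519 − 2P = 3P + 159 gives 5P = 360, so P* = 72 and Q* = 375.
With the tax collected from producers, supply shifts: Qs = 3(P − 19) + 159.
New equilibrium: consumers pay 83.4, producers receive 64.4, Q = 352.2. (Wedge: Pb − Ps = 19.)
Per-ticket burden: consumers 11.4, producers 7.6.
Consumers take the larger share because demand is less price-elastic here (demand slope 2 vs supply slope 3).
The less price-elastic side of the market bears the larger share of a per-unit tax.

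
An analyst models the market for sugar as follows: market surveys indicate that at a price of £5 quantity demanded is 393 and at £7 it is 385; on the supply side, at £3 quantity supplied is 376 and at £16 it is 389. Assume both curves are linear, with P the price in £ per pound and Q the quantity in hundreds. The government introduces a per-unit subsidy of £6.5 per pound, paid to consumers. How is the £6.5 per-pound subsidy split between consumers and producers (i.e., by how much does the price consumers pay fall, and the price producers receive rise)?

Consumers gain £1.3 per pound; producers gain £5.2 per pound.

Demand slope: (385 − 393)/(7 − 5) = -4, so Qd = 413 − 4P.
Supply slope: (389 − 376)/(16 − 3) = 1, so Qs = P + 373.
Without the subsidy, 413 − 4P = P + 373 gives 5P = 40, so P* = £8 and Q* = 381.
With a per-unit subsidy paid to consumers, each effectively pays P − 6.5, so demand becomes Qd = 413 − 4(P − 6.5).
New equilibrium: consumers pay £6.7, producers receive £13.2, Q = 386.2. (Wedge: Pb − Ps = −6.5.)
Gain to consumers: £1.3; to producers: £5.2. (They sum to £6.5.)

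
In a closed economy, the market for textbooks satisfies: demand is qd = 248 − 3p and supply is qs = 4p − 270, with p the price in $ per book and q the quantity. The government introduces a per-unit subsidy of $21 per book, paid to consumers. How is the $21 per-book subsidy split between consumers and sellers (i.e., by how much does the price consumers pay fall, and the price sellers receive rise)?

Consumers gain $12 per book; sellers gain $9 per book.

Without the subsidy, 248 − 3p = 4p − 270 gives 7p = 518, so p* = $74 and q* = 26.
With a per-unit subsidy paid to consumers, each effectively pays p − 21, so demand becomes qd = 248 − 3(p − 21).
Solving gives q = 62 with consumers paying $62 and sellers receiving $83 (the $21 wedge).
Gain to consumers: $12; to sellers: $9. (They sum to $21.)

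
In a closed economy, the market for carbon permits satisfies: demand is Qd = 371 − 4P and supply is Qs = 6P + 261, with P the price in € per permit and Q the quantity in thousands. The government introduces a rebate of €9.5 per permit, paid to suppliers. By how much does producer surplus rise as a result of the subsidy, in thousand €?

Producer surplus rises by €1285.92 thousand.

Without the subsidy, 371 − 4P = 6P + 261 gives 10P = 110, so P* = €11 and Q* = 327.
With a per-unit subsidy paid to suppliers, each receives P + 9.5 per unit sold, so supply becomes Qs = 6(P + 9.5) + 261.
New equilibrium: buyers pay €5.3, suppliers receive €14.8, Q = 349.8. (Wedge: Pb − Ps = −9.5.)
ΔPS is the trapezoid between Q = 349.8 and Q = 327 of height €3.8: ½ · (327 + 349.8) · 3.8 = €1285.92.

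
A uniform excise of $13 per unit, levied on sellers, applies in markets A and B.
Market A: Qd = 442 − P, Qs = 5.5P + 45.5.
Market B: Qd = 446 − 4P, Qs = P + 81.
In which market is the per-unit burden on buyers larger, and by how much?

Market A, by $8.4.

Market A: pre-tax P* = $61, Q* = 381; post-tax Q = 370; per-unit burden on buyers = $11.
Market B: pre-tax P* = $73, Q* = 154; post-tax Q = 143.6; per-unit burden on buyers = $2.6.
Difference: $11 vs $2.6 → market A is larger by $8.4.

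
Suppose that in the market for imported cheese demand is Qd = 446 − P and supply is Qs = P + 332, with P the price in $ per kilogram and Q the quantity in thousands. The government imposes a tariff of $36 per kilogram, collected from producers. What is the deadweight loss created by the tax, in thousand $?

Deadweight loss = $324 thousand.

Without the tax, 446 − P = P + 332 gives 2P = 114, so P* = $57 and Q* = 389.
With the tax collected from producers, supply shifts: Qs = (P − 36) + 332.
Solving gives Q = 371 with consumers paying $75 and producers receiving $39 (the $36 wedge).
Quantity falls by |ΔQ| = |389 − 371| = 18.
DWL = ½ · t · |ΔQ| = ½ · 36 · 18 = $324.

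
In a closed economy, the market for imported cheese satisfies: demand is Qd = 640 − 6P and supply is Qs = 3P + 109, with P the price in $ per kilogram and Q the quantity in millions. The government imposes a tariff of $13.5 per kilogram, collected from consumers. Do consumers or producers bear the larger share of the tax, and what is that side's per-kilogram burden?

Before the tax: set 640 − 6P = 3P + 109 → P* = $59, Q* = 286.
With the tax collected from consumers, demand (in seller-price terms) shifts: Qd = 640 − 6(P + 13.5).
New equilibrium: consumers pay $63.5, producers receive $50, Q = 259. (Wedge: Pb − Ps = 13.5.)
Per-kilogram burden: consumers $4.5, producers $9.
Producers take the larger share because supply is less price-elastic here (demand slope 6 vs supply slope 3).
The less price-elastic side of the market bears the larger share of a per-unit tax.

Producers bear the larger share: $9 per kilogram.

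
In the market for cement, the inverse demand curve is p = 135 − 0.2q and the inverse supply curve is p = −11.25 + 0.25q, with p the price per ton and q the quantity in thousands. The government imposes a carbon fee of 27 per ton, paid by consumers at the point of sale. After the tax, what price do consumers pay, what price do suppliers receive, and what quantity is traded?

Rewrite in direct form: qd = 675 − 5p and qs = 4p + 45.
Before the tax: set 675 − 5p = 4p + 45 → p* = 70, q* = 325.
With the tax collected from consumers, demand (in seller-price terms) shifts: qd = 675 − 5(p + 27).
New equilibrium: consumers pay 82, suppliers receive 55, q = 265. (Wedge: pb − ps = 27.)

Consumers pay 82; suppliers receive 55; quantity = 265.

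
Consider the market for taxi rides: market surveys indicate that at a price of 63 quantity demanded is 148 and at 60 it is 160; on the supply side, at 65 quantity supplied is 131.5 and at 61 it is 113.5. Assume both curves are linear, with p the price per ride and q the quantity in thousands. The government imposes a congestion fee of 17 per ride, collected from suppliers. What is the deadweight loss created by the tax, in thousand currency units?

Deadweight loss = 306 thousand.

Demand slope: (160 − 148)/(60 − 63) = -4, so qd = 400 − 4p.
Supply slope: (113.5 − 131.5)/(61 − 65) = 4.5, so qs = 4.5p − 161.
Before the tax: set 400 − 4p = 4.5p − 161 → p* = 66, q* = 136.
With the tax collected from suppliers, supply shifts: qs = 4.5(p − 17) − 161.
Solving gives q = 100 with buyers paying 75 and suppliers receiving 58 (the 17 wedge).
Quantity falls by |ΔQ| = |136 − 100| = 36.
DWL = ½ · t · |ΔQ| = ½ · 17 · 36 = 306.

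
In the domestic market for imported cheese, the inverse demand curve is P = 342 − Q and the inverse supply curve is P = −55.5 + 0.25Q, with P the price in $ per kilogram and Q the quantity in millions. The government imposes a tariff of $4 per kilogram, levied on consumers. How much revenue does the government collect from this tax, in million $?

Rewrite in direct form: Qd = 342 − P and Qs = 4P + 222.
Before the tax: set 342 − P = 4P + 222 → P* = $24, Q* = 318.
With the tax collected from consumers, demand (in seller-price terms) shifts: Qd = 342 − (P + 4).
Solving gives Q = 314.8 with consumers paying $27.2 and sellers receiving $23.2 (the $4 wedge).
Revenue = t · Q = 4 · 314.8 = $1259.2.

Tax revenue = $1259.2 million.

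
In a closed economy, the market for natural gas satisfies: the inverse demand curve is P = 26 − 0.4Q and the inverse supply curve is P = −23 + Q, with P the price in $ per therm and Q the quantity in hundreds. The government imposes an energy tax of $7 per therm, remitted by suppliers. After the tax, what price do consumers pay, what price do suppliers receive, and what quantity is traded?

Consumers pay $14; suppliers receive $7; quantity = 30.

Inverting to Q(P) form: Qd = 65 − 2.5P; Qs = P + 23.
Before the tax: set 65 − 2.5P = P + 23 → P* = $12, Q* = 35.
With the tax collected from suppliers, supply shifts: Qs = (P − 7) + 23.
New equilibrium: consumers pay $14, suppliers receive $7, Q = 30. (Wedge: Pb − Ps = 7.)
The less price-elastic side of the market bears the larger share of a per-unit tax.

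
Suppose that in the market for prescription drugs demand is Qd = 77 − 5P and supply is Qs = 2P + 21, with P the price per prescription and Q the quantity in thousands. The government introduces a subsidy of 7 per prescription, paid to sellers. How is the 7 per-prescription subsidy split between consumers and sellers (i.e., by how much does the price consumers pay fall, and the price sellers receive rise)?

Consumers gain 2 per prescription; sellers gain 5 per prescription.

Without the subsidy, 77 − 5P = 2P + 21 gives 7P = 56, so P* = 8 and Q* = 37.
With a per-unit subsidy paid to sellers, each receives P + 7 per unit sold, so supply becomes Qs = 2(P + 7) + 21.
Solving gives Q = 47 with consumers paying 6 and sellers receiving 13 (the 7 wedge).
Gain to consumers: 2; to sellers: 5. (They sum to 7.)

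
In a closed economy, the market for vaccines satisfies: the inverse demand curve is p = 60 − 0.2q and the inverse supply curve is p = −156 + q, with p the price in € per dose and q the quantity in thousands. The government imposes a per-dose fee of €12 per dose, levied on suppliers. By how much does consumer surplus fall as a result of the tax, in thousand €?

Rewrite in direct form: qd = 300 − 5p and qs = p + 156.
Before the tax: set 300 − 5p = p + 156 → p* = €24, q* = 180.
With the tax collected from suppliers, supply shifts: qs = (p − 12) + 156.
Solving gives q = 170 with consumers paying €26 and suppliers receiving €14 (the €12 wedge).
ΔCS is the trapezoid between Q = 170 and Q = 180 of height €2: ½ · (180 + 170) · 2 = €350.

Consumer surplus falls by €350 thousand.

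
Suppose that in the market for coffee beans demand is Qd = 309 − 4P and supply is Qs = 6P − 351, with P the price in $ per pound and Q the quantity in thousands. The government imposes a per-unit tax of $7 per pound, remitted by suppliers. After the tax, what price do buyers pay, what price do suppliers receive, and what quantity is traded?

Buyers pay $70.2; suppliers receive $63.2; quantity = 28.2.

Without the tax, 309 − 4P = 6P − 351 gives 10P = 660, so P* = $66 and Q* = 45.
With the tax collected from suppliers, supply shifts: Qs = 6(P − 7) − 351.
New equilibrium: buyers pay $70.2, suppliers receive $63.2, Q = 28.2. (Wedge: Pb − Ps = 7.)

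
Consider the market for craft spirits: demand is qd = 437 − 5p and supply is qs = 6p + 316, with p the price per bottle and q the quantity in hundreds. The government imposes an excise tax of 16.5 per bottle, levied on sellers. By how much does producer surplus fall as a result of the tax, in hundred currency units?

Producer surplus falls by 2696.25 hundred.

Before the tax: set 437 − 5p = 6p + 316 → p* = 11, q* = 382.
With the tax collected from sellers, supply shifts: qs = 6(p − 16.5) + 316.
New equilibrium: consumers pay 20, sellers receive 3.5, q = 337. (Wedge: pb − ps = 16.5.)
ΔPS is the trapezoid between Q = 337 and Q = 382 of height 7.5: ½ · (382 + 337) · 7.5 = 2696.25.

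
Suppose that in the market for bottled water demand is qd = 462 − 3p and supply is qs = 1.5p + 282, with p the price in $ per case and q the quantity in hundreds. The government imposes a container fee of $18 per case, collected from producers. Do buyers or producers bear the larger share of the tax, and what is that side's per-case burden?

Producers bear the larger share: $12 per case.

Before the tax: set 462 − 3p = 1.5p + 282 → p* = $40, q* = 342.
With the tax collected from producers, supply shifts: qs = 1.5(p − 18) + 282.
Solving gives q = 324 with buyers paying $46 and producers receiving $28 (the $18 wedge).
Per-case burden: buyers $6, producers $12.
Producers take the larger share because supply is less price-elastic here (demand slope 3 vs supply slope 1.5).
The less price-elastic side of the market bears the larger share of a per-unit tax.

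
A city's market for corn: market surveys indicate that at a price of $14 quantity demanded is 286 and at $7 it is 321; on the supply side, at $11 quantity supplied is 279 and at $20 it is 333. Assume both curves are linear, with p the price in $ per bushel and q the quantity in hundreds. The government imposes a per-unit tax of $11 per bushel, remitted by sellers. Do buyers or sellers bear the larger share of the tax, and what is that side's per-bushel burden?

Buyers bear the larger share: $6 per bushel.

Demand slope: (321 − 286)/(7 − 14) = -5, so qd = 356 − 5p.
Supply slope: (333 − 279)/(20 − 11) = 6, so qs = 6p + 213.
Before the tax: set 356 − 5p = 6p + 213 → p* = $13, q* = 291.
With the tax collected from sellers, supply shifts: qs = 6(p − 11) + 213.
New equilibrium: buyers pay $19, sellers receive $8, q = 261. (Wedge: pb − ps = 11.)
Per-bushel burden: buyers $6, sellers $5.
Buyers take the larger share because demand is less price-elastic here (demand slope 5 vs supply slope 6).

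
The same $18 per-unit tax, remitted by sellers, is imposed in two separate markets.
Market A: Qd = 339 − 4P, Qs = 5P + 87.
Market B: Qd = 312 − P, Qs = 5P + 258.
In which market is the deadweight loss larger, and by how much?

Market A, by $225.

Market A: pre-tax P* = $28, Q* = 227; post-tax Q = 187; deadweight loss = $360.
Market B: pre-tax P* = $9, Q* = 303; post-tax Q = 288; deadweight loss = $135.
Difference: $360 vs $135 → market A is larger by $225.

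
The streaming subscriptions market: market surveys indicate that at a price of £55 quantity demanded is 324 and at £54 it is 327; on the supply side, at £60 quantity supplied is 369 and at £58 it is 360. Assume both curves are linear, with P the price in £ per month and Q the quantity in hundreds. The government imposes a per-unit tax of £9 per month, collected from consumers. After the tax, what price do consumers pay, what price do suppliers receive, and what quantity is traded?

Consumers pay £57.4; suppliers receive £48.4; quantity = 316.8.

Demand slope: (327 − 324)/(54 − 55) = -3, so Qd = 489 − 3P.
Supply slope: (360 − 369)/(58 − 60) = 4.5, so Qs = 4.5P + 99.
Before the tax: set 489 − 3P = 4.5P + 99 → P* = £52, Q* = 333.
With the tax collected from consumers, demand (in seller-price terms) shifts: Qd = 489 − 3(P + 9).
New equilibrium: consumers pay £57.4, suppliers receive £48.4, Q = 316.8. (Wedge: Pb − Ps = 9.)
The less price-elastic side of the market bears the larger share of a per-unit tax.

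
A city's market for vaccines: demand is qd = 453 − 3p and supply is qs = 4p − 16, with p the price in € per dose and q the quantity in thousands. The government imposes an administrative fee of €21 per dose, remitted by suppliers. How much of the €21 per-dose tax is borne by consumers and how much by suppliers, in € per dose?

Before the tax: set 453 − 3p = 4p − 16 → p* = €67, q* = 252.
With the tax collected from suppliers, supply shifts: qs = 4(p − 21) − 16.
Solving gives q = 216 with consumers paying €79 and suppliers receiving €58 (the €21 wedge).
Burden on consumers: €12; on suppliers: €9. (They sum to €21.)

Consumers bear €12 per dose; suppliers bear €9 per dose.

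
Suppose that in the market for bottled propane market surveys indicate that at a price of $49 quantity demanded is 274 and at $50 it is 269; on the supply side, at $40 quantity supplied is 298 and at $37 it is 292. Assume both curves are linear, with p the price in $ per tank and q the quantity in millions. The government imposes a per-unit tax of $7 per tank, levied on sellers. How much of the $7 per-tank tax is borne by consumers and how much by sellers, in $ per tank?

Consumers bear $2 per tank; sellers bear $5 per tank.

Demand slope: (269 − 274)/(50 − 49) = -5, so qd = 519 − 5p.
Supply slope: (292 − 298)/(37 − 40) = 2, so qs = 2p + 218.
Without the tax, 519 − 5p = 2p + 218 gives 7p = 301, so p* = $43 and q* = 304.
With the tax collected from sellers, supply shifts: qs = 2(p − 7) + 218.
New equilibrium: consumers pay $45, sellers receive $38, q = 294. (Wedge: pb − ps = 7.)
Burden on consumers: $2; on sellers: $5. (They sum to $7.)
The less price-elastic side of the market bears the larger share of a per-unit tax.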